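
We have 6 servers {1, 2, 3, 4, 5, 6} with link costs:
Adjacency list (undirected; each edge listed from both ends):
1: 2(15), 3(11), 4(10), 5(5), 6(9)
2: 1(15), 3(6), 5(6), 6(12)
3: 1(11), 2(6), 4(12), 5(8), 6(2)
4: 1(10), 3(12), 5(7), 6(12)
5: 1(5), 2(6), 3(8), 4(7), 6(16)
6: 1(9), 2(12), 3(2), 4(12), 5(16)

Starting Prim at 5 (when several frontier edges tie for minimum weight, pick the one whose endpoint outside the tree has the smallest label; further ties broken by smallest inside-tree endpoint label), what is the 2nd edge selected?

Grow the tree from 5 using Prim:
Step 1: cheapest edge leaving the tree is 1 5 (5); add 1.
Step 2: cheapest edge leaving the tree is 2 5 (6); add 2.
Step 3: cheapest edge leaving the tree is 2 3 (6); add 3.
Step 4: cheapest edge leaving the tree is 3 6 (2); add 6.
Step 5: cheapest edge leaving the tree is 4 5 (7); add 4.
The 2nd edge added is 2 5.

2-5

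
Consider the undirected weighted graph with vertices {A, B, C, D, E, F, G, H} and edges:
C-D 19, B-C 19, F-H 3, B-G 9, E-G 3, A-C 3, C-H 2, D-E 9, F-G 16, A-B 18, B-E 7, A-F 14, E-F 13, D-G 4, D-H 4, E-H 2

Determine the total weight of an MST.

Grow the tree from E using Prim:
Step 1: cheapest edge leaving the tree is E-H (2); add H.
Step 2: cheapest edge leaving the tree is C-H (2); add C.
Step 3: cheapest edge leaving the tree is A-C (3); add A.
Step 4: cheapest edge leaving the tree is F-H (3); add F.
Step 5: cheapest edge leaving the tree is E-G (3); add G.
Step 6: cheapest edge leaving the tree is D-G (4); add D.
Step 7: cheapest edge leaving the tree is B-E (7); add B.
MST edges: E-H, C-H, A-C, F-H, E-G, D-G, B-E; total weight 2+2+3+3+3+4+7 = 24.

24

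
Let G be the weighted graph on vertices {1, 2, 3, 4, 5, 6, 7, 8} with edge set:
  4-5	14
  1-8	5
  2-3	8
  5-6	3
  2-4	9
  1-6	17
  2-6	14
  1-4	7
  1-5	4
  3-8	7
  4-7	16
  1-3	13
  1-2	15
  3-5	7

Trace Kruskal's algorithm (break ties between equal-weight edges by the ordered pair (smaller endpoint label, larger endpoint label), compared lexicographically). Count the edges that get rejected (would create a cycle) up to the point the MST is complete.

6

Kruskal's algorithm — process edges by increasing weight (ties by edge label):
5-6 (3): add — endpoints in different components.
1-5 (4): add — endpoints in different components.
1-8 (5): add — endpoints in different components.
1-4 (7): add — endpoints in different components.
3-5 (7): add — endpoints in different components.
3-8 (7): skip — 3 and 8 already connected.
2-3 (8): add — endpoints in different components.
2-4 (9): skip — 2 and 4 already connected.
1-3 (13): skip — 1 and 3 already connected.
2-6 (14): skip — 2 and 6 already connected.
4-5 (14): skip — 4 and 5 already connected.
1-2 (15): skip — 1 and 2 already connected.
4-7 (16): add — endpoints in different components.
Edges rejected before the tree was complete: 6.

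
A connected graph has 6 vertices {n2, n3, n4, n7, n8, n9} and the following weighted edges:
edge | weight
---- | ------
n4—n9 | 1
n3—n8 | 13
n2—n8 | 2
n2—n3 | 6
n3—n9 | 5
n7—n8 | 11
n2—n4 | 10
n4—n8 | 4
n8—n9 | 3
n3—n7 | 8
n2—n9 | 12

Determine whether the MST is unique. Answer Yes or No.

Kruskal: consider edges lightest-first.
n4—n9 (1): add — endpoints in different components.
n2—n8 (2): add — endpoints in different components.
n8—n9 (3): add — endpoints in different components.
n4—n8 (4): skip — n8 and n4 already connected.
n3—n9 (5): add — endpoints in different components.
n2—n3 (6): skip — n3 and n2 already connected.
n3—n7 (8): add — endpoints in different components.
Every non-tree edge has weight strictly greater than the heaviest edge on the tree path between its endpoints, so the MST is unique.

Yes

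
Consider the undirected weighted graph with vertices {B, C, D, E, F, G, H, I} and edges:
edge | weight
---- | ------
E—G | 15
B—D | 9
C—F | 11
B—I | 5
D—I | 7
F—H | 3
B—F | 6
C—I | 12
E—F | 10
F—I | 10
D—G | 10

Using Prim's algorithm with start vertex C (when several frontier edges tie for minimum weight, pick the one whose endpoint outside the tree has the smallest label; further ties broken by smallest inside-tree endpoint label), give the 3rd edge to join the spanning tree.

Prim's algorithm from C:
Step 1: frontier [C—F 11, C—I 12] → take C—F (11); add F.
Step 2: frontier [C—I 12, F—H 3, B—F 6, E—F 10, F—I 10] → take F—H (3); add H.
Step 3: frontier [C—I 12, B—F 6, E—F 10, F—I 10] → take B—F (6); add B.
Step 4: frontier [B—I 5, B—D 9, C—I 12, E—F 10, F—I 10] → take B—I (5); add I.
Step 5: frontier [B—D 9, E—F 10, D—I 7] → take D—I (7); add D.
Step 6: frontier [D—G 10, E—F 10] → take E—F (10); add E.
Step 7: frontier [D—G 10, E—G 15] → take D—G (10); add G.
The 3rd edge added is B—F.

B-F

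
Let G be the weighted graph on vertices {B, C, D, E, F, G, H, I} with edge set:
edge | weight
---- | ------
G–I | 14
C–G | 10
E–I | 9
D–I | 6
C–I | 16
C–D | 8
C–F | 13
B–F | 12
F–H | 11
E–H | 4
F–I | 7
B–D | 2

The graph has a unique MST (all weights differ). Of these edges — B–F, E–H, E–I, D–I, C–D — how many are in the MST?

4

Sort edges by weight, then run Kruskal:
B–D (2): add — endpoints in different components.
E–H (4): add — endpoints in different components.
D–I (6): add — endpoints in different components.
F–I (7): add — endpoints in different components.
C–D (8): add — endpoints in different components.
E–I (9): add — endpoints in different components.
C–G (10): add — endpoints in different components.
MST edge set: {B–D, E–H, D–I, F–I, C–D, E–I, C–G}.
Of the listed edges, {E–H, E–I, D–I, C–D} are in the MST → 4.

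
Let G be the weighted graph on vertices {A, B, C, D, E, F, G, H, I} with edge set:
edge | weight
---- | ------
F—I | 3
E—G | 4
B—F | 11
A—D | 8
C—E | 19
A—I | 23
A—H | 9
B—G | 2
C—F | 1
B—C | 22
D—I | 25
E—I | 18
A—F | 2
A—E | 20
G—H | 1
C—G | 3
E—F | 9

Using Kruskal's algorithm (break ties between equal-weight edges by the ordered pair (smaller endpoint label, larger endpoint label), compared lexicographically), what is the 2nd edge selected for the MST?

G-H

Sort edges by weight, then run Kruskal:
C—F (1): add — endpoints in different components.
G—H (1): add — endpoints in different components.
A—F (2): add — endpoints in different components.
B—G (2): add — endpoints in different components.
C—G (3): add — endpoints in different components.
F—I (3): add — endpoints in different components.
E—G (4): add — endpoints in different components.
A—D (8): add — endpoints in different components.
The 2nd edge added is G—H.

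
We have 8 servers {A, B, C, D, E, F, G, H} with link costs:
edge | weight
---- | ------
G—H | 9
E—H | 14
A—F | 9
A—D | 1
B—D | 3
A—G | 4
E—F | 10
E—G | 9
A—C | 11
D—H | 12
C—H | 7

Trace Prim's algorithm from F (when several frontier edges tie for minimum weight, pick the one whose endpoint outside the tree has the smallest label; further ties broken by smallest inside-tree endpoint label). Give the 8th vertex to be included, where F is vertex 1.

C

Prim's algorithm from F:
Step 1: cheapest edge leaving the tree is A—F (9); add A.
Step 2: cheapest edge leaving the tree is A—D (1); add D.
Step 3: cheapest edge leaving the tree is B—D (3); add B.
Step 4: cheapest edge leaving the tree is A—G (4); add G.
Step 5: cheapest edge leaving the tree is E—G (9); add E.
Step 6: cheapest edge leaving the tree is G—H (9); add H.
Step 7: cheapest edge leaving the tree is C—H (7); add C.
Vertex order: F, A, D, B, G, E, H, C. The 8th vertex is C.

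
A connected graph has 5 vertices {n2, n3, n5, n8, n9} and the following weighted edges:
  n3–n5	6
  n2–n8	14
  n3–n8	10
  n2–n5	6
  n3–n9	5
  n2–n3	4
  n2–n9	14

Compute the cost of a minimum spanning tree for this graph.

25

Kruskal: consider edges lightest-first.
n2–n3 (4): add. Components now {n2,n3} {n9} {n5} {n8}
n3–n9 (5): add. Components now {n2,n3,n9} {n5} {n8}
n2–n5 (6): add. Components now {n2,n3,n5,n9} {n8}
n3–n5 (6): skip — n5 and n3 already connected.
n3–n8 (10): add. Components now {n2,n3,n5,n8,n9}
MST edges: n2–n3, n3–n9, n2–n5, n3–n8; total weight 4+5+6+10 = 25.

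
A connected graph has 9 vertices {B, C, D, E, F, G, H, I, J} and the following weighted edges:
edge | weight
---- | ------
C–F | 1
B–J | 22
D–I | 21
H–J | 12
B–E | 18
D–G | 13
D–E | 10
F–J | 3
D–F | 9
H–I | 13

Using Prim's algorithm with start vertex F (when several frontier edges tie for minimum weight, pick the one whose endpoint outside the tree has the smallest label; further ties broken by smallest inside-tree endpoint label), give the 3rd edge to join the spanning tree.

D-F

Grow the tree from F using Prim:
Step 1: frontier [C–F 1, F–J 3, D–F 9] → take C–F (1); add C.
Step 2: frontier [F–J 3, D–F 9] → take F–J (3); add J.
Step 3: frontier [D–F 9, H–J 12, B–J 22] → take D–F (9); add D.
Step 4: frontier [D–E 10, D–G 13, D–I 21, H–J 12, B–J 22] → take D–E (10); add E.
Step 5: frontier [D–G 13, D–I 21, B–E 18, H–J 12, B–J 22] → take H–J (12); add H.
Step 6: frontier [D–G 13, D–I 21, B–E 18, H–I 13, B–J 22] → take D–G (13); add G.
Step 7: frontier [D–I 21, B–E 18, H–I 13, B–J 22] → take H–I (13); add I.
Step 8: frontier [B–E 18, B–J 22] → take B–E (18); add B.
The 3rd edge added is D–F.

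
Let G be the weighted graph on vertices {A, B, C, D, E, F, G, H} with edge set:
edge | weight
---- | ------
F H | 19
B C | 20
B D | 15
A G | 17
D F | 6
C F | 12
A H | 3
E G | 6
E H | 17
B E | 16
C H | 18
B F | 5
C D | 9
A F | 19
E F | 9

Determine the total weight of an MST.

Grow the tree from A using Prim:
Step 1: cheapest edge leaving the tree is A H (3); add H.
Step 2: cheapest edge leaving the tree is E H (17); add E.
Step 3: cheapest edge leaving the tree is E G (6); add G.
Step 4: cheapest edge leaving the tree is E F (9); add F.
Step 5: cheapest edge leaving the tree is B F (5); add B.
Step 6: cheapest edge leaving the tree is D F (6); add D.
Step 7: cheapest edge leaving the tree is C D (9); add C.
MST edges: A H, E H, E G, E F, B F, D F, C D; total weight 3+17+6+9+5+6+9 = 55.

55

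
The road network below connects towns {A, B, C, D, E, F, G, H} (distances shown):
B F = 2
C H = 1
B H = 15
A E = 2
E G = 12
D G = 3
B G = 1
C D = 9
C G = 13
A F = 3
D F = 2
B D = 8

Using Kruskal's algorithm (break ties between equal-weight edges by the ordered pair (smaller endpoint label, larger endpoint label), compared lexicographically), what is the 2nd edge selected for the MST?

C-H

Kruskal: consider edges lightest-first.
B G (1): add — endpoints in different components.
C H (1): add — endpoints in different components.
A E (2): add — endpoints in different components.
B F (2): add — endpoints in different components.
D F (2): add — endpoints in different components.
A F (3): add — endpoints in different components.
D G (3): skip — D and G already connected.
B D (8): skip — B and D already connected.
C D (9): add — endpoints in different components.
The 2nd edge added is C H.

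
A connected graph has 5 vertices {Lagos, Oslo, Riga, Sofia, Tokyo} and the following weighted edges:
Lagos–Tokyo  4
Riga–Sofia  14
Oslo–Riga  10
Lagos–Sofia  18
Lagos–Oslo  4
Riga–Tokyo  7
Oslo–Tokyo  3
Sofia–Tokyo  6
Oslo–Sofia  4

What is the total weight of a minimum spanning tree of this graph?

Kruskal: consider edges lightest-first.
Oslo–Tokyo (3): add — endpoints in different components.
Lagos–Oslo (4): add — endpoints in different components.
Lagos–Tokyo (4): skip — Tokyo and Lagos already connected.
Oslo–Sofia (4): add — endpoints in different components.
Sofia–Tokyo (6): skip — Sofia and Tokyo already connected.
Riga–Tokyo (7): add — endpoints in different components.
MST edges: Oslo–Tokyo, Lagos–Oslo, Oslo–Sofia, Riga–Tokyo; total weight 3+4+4+7 = 18.

18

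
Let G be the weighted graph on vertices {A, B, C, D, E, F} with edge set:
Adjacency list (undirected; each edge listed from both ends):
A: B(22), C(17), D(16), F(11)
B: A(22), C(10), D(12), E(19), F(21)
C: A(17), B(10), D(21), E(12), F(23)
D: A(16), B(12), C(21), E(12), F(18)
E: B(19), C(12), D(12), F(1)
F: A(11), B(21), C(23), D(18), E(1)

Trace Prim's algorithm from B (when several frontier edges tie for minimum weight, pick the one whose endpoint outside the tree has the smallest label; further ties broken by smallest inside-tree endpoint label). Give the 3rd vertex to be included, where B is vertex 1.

Grow the tree from B using Prim:
Step 1: frontier [B C 10, B D 12, B E 19, B F 21, A B 22] → take B C (10); add C.
Step 2: frontier [B D 12, B E 19, B F 21, A B 22, C E 12, A C 17, C D 21, C F 23] → take B D (12); add D.
Step 3: frontier [B E 19, B F 21, A B 22, C E 12, A C 17, C F 23, D E 12, A D 16, D F 18] → take C E (12); add E.
Step 4: frontier [B F 21, A B 22, A C 17, C F 23, A D 16, D F 18, E F 1] → take E F (1); add F.
Step 5: frontier [A B 22, A C 17, A D 16, A F 11] → take A F (11); add A.
Vertex order: B, C, D, E, F, A. The 3rd vertex is D.

D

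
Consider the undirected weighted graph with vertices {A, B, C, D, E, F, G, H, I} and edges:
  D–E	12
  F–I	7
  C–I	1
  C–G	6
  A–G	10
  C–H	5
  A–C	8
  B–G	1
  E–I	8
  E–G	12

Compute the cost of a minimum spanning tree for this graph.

Kruskal's algorithm — process edges by increasing weight (ties by edge label):
B–G (1): add — endpoints in different components.
C–I (1): add — endpoints in different components.
C–H (5): add — endpoints in different components.
C–G (6): add — endpoints in different components.
F–I (7): add — endpoints in different components.
A–C (8): add — endpoints in different components.
E–I (8): add — endpoints in different components.
A–G (10): skip — A and G already connected.
D–E (12): add — endpoints in different components.
MST edges: B–G, C–I, C–H, C–G, F–I, A–C, E–I, D–E; total weight 1+1+5+6+7+8+8+12 = 48.

48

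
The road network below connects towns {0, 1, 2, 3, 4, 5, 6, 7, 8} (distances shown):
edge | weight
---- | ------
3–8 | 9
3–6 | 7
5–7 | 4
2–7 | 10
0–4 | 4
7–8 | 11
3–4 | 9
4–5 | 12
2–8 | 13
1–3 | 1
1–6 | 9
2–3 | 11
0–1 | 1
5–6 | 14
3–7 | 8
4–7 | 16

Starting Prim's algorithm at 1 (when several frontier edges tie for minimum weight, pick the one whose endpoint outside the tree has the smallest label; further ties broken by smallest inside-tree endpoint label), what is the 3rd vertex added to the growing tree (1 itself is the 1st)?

3

Prim's algorithm from 1:
Step 1: cheapest edge leaving the tree is 0–1 (1); add 0.
Step 2: cheapest edge leaving the tree is 1–3 (1); add 3.
Step 3: cheapest edge leaving the tree is 0–4 (4); add 4.
Step 4: cheapest edge leaving the tree is 3–6 (7); add 6.
Step 5: cheapest edge leaving the tree is 3–7 (8); add 7.
Step 6: cheapest edge leaving the tree is 5–7 (4); add 5.
Step 7: cheapest edge leaving the tree is 3–8 (9); add 8.
Step 8: cheapest edge leaving the tree is 2–7 (10); add 2.
Vertex order: 1, 0, 3, 4, 6, 7, 5, 8, 2. The 3rd vertex is 3.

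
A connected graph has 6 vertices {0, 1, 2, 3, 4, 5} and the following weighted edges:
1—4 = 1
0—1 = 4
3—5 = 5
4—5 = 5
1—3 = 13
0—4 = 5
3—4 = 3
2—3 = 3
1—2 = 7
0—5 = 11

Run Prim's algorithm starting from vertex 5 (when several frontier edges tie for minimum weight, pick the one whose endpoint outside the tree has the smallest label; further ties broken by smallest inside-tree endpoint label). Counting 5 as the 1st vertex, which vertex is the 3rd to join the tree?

2

Prim, starting at 5.
Step 1: frontier [3—5 5, 4—5 5, 0—5 11] → take 3—5 (5); add 3.
Step 2: frontier [2—3 3, 3—4 3, 1—3 13, 4—5 5, 0—5 11] → take 2—3 (3); add 2.
Step 3: frontier [1—2 7, 3—4 3, 1—3 13, 4—5 5, 0—5 11] → take 3—4 (3); add 4.
Step 4: frontier [1—2 7, 1—3 13, 1—4 1, 0—4 5, 0—5 11] → take 1—4 (1); add 1.
Step 5: frontier [0—1 4, 0—4 5, 0—5 11] → take 0—1 (4); add 0.
Vertex order: 5, 3, 2, 4, 1, 0. The 3rd vertex is 2.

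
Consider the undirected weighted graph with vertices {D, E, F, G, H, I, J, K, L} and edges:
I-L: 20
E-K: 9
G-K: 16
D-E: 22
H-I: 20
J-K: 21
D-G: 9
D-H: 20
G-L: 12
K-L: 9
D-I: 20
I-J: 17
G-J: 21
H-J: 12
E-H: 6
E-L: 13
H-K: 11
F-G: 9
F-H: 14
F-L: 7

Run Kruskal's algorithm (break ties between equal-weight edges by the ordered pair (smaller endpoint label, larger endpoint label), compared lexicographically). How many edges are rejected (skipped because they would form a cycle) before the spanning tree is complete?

5

Sort edges by weight, then run Kruskal:
E-H (6): add — endpoints in different components.
F-L (7): add — endpoints in different components.
D-G (9): add — endpoints in different components.
E-K (9): add — endpoints in different components.
F-G (9): add — endpoints in different components.
K-L (9): add — endpoints in different components.
H-K (11): skip — H and K already connected.
G-L (12): skip — G and L already connected.
H-J (12): add — endpoints in different components.
E-L (13): skip — E and L already connected.
F-H (14): skip — F and H already connected.
G-K (16): skip — G and K already connected.
I-J (17): add — endpoints in different components.
Edges rejected before the tree was complete: 5.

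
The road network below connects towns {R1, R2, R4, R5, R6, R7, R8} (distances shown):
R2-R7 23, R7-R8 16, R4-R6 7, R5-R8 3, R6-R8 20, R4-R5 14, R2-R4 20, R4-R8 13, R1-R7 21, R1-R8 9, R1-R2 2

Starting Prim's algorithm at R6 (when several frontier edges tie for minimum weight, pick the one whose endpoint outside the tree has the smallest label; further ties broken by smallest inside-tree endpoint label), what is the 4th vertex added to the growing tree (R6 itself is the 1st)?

R5

Grow the tree from R6 using Prim:
Step 1: frontier [R4-R6 7, R6-R8 20] → take R4-R6 (7); add R4.
Step 2: frontier [R4-R8 13, R4-R5 14, R2-R4 20, R6-R8 20] → take R4-R8 (13); add R8.
Step 3: frontier [R4-R5 14, R2-R4 20, R5-R8 3, R1-R8 9, R7-R8 16] → take R5-R8 (3); add R5.
Step 4: frontier [R2-R4 20, R1-R8 9, R7-R8 16] → take R1-R8 (9); add R1.
Step 5: frontier [R1-R2 2, R1-R7 21, R2-R4 20, R7-R8 16] → take R1-R2 (2); add R2.
Step 6: frontier [R1-R7 21, R2-R7 23, R7-R8 16] → take R7-R8 (16); add R7.
Vertex order: R6, R4, R8, R5, R1, R2, R7. The 4th vertex is R5.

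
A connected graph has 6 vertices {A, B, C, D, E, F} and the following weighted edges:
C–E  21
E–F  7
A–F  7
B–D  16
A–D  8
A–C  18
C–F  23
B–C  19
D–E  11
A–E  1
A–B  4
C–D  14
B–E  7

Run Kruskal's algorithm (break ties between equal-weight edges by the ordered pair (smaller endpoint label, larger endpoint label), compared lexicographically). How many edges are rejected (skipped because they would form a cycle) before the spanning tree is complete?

Sort edges by weight, then run Kruskal:
A–E (1): add. Components now {A,E} {B} {C} {D} {F}
A–B (4): add. Components now {A,B,E} {C} {D} {F}
A–F (7): add. Components now {A,B,E,F} {C} {D}
B–E (7): skip — B and E already connected.
E–F (7): skip — E and F already connected.
A–D (8): add. Components now {A,B,D,E,F} {C}
D–E (11): skip — D and E already connected.
C–D (14): add. Components now {A,B,C,D,E,F}
Edges rejected before the tree was complete: 3.

3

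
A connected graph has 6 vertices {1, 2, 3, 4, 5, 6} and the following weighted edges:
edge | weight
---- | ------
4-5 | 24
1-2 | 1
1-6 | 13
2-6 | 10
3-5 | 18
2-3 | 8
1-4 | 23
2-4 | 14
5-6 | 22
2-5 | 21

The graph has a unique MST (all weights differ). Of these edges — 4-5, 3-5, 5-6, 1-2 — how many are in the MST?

Kruskal: consider edges lightest-first.
1-2 (1): add. Components now {1,2} {3} {4} {5} {6}
2-3 (8): add. Components now {1,2,3} {4} {5} {6}
2-6 (10): add. Components now {1,2,3,6} {4} {5}
1-6 (13): skip — 1 and 6 already connected.
2-4 (14): add. Components now {1,2,3,4,6} {5}
3-5 (18): add. Components now {1,2,3,4,5,6}
MST edge set: {1-2, 2-3, 2-6, 2-4, 3-5}.
Of the listed edges, {3-5, 1-2} are in the MST → 2.

2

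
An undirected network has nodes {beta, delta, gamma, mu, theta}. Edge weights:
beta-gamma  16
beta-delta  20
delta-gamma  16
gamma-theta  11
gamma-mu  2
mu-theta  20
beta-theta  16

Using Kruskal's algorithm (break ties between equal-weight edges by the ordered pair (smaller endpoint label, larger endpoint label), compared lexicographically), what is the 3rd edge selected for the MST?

beta-gamma

Sort edges by weight, then run Kruskal:
gamma-mu (2): add. Components now {gamma,mu} {delta} {theta} {beta}
gamma-theta (11): add. Components now {gamma,mu,theta} {delta} {beta}
beta-gamma (16): add. Components now {beta,gamma,mu,theta} {delta}
beta-theta (16): skip — theta and beta already connected.
delta-gamma (16): add. Components now {beta,delta,gamma,mu,theta}
The 3rd edge added is beta-gamma.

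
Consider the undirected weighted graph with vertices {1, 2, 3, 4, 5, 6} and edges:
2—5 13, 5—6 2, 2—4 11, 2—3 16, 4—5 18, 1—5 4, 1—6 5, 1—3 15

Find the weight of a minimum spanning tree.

45

Kruskal's algorithm — process edges by increasing weight (ties by edge label):
5—6 (2): add — endpoints in different components.
1—5 (4): add — endpoints in different components.
1—6 (5): skip — 1 and 6 already connected.
2—4 (11): add — endpoints in different components.
2—5 (13): add — endpoints in different components.
1—3 (15): add — endpoints in different components.
MST edges: 5—6, 1—5, 2—4, 2—5, 1—3; total weight 2+4+11+13+15 = 45.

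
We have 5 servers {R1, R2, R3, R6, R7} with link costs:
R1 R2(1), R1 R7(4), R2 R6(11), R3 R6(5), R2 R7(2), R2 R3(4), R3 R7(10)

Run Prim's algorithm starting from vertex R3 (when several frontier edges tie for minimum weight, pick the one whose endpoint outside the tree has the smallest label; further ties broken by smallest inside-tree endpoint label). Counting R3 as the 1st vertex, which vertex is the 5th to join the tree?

R6

Prim's algorithm from R3:
Step 1: cheapest edge leaving the tree is R2 R3 (4); add R2.
Step 2: cheapest edge leaving the tree is R1 R2 (1); add R1.
Step 3: cheapest edge leaving the tree is R2 R7 (2); add R7.
Step 4: cheapest edge leaving the tree is R3 R6 (5); add R6.
Vertex order: R3, R2, R1, R7, R6. The 5th vertex is R6.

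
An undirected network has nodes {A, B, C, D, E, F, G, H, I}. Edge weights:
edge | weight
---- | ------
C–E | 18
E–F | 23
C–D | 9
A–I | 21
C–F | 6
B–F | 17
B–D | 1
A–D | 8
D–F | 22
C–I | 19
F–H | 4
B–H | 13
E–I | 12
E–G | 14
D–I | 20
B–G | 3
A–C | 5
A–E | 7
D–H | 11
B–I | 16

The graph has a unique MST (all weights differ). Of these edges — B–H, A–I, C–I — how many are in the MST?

0

Kruskal's algorithm — process edges by increasing weight (ties by edge label):
B–D (1): add — endpoints in different components.
B–G (3): add — endpoints in different components.
F–H (4): add — endpoints in different components.
A–C (5): add — endpoints in different components.
C–F (6): add — endpoints in different components.
A–E (7): add — endpoints in different components.
A–D (8): add — endpoints in different components.
C–D (9): skip — C and D already connected.
D–H (11): skip — D and H already connected.
E–I (12): add — endpoints in different components.
MST edge set: {B–D, B–G, F–H, A–C, C–F, A–E, A–D, E–I}.
Of the listed edges, {} are in the MST → 0.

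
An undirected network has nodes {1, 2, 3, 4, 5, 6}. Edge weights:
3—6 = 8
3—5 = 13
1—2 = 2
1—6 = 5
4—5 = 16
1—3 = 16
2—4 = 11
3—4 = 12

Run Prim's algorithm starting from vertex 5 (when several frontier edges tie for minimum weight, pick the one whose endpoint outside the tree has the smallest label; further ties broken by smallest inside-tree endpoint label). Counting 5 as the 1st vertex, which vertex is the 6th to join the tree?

Prim, starting at 5.
Step 1: frontier [3—5 13, 4—5 16] → take 3—5 (13); add 3.
Step 2: frontier [3—6 8, 3—4 12, 1—3 16, 4—5 16] → take 3—6 (8); add 6.
Step 3: frontier [3—4 12, 1—3 16, 4—5 16, 1—6 5] → take 1—6 (5); add 1.
Step 4: frontier [1—2 2, 3—4 12, 4—5 16] → take 1—2 (2); add 2.
Step 5: frontier [2—4 11, 3—4 12, 4—5 16] → take 2—4 (11); add 4.
Vertex order: 5, 3, 6, 1, 2, 4. The 6th vertex is 4.

4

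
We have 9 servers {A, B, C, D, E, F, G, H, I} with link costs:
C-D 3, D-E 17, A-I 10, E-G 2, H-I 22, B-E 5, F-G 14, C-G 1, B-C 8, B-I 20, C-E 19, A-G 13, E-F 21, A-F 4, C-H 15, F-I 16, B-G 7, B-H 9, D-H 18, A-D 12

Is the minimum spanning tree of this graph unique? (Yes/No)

Kruskal: consider edges lightest-first.
C-G (1): add — endpoints in different components.
E-G (2): add — endpoints in different components.
C-D (3): add — endpoints in different components.
A-F (4): add — endpoints in different components.
B-E (5): add — endpoints in different components.
B-G (7): skip — B and G already connected.
B-C (8): skip — B and C already connected.
B-H (9): add — endpoints in different components.
A-I (10): add — endpoints in different components.
A-D (12): add — endpoints in different components.
Every non-tree edge has weight strictly greater than the heaviest edge on the tree path between its endpoints, so the MST is unique.

Yes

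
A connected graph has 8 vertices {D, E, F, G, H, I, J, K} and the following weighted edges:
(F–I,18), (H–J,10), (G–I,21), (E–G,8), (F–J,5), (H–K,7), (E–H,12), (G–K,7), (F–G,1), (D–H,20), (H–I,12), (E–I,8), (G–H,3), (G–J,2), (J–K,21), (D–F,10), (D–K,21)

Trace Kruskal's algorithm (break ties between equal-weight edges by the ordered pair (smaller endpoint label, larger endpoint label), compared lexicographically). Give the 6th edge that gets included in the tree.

Kruskal: consider edges lightest-first.
F–G (1): add — endpoints in different components.
G–J (2): add — endpoints in different components.
G–H (3): add — endpoints in different components.
F–J (5): skip — F and J already connected.
G–K (7): add — endpoints in different components.
H–K (7): skip — H and K already connected.
E–G (8): add — endpoints in different components.
E–I (8): add — endpoints in different components.
D–F (10): add — endpoints in different components.
The 6th edge added is E–I.

E-I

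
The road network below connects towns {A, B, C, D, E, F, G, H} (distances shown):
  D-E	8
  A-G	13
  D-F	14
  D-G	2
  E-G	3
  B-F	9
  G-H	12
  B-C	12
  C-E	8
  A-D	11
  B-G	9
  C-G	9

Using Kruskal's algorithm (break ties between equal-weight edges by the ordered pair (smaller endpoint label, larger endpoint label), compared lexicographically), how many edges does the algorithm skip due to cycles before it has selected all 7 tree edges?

Kruskal's algorithm — process edges by increasing weight (ties by edge label):
D-G (2): add — endpoints in different components.
E-G (3): add — endpoints in different components.
C-E (8): add — endpoints in different components.
D-E (8): skip — D and E already connected.
B-F (9): add — endpoints in different components.
B-G (9): add — endpoints in different components.
C-G (9): skip — C and G already connected.
A-D (11): add — endpoints in different components.
B-C (12): skip — B and C already connected.
G-H (12): add — endpoints in different components.
Edges rejected before the tree was complete: 3.

3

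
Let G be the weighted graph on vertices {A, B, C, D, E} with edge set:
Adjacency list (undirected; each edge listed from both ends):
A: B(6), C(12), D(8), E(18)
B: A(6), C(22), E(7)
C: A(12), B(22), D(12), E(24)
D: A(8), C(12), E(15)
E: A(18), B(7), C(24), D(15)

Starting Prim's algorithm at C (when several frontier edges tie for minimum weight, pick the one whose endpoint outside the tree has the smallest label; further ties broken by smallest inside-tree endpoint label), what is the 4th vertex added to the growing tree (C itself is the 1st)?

E

Prim's algorithm from C:
Step 1: cheapest edge leaving the tree is A C (12); add A.
Step 2: cheapest edge leaving the tree is A B (6); add B.
Step 3: cheapest edge leaving the tree is B E (7); add E.
Step 4: cheapest edge leaving the tree is A D (8); add D.
Vertex order: C, A, B, E, D. The 4th vertex is E.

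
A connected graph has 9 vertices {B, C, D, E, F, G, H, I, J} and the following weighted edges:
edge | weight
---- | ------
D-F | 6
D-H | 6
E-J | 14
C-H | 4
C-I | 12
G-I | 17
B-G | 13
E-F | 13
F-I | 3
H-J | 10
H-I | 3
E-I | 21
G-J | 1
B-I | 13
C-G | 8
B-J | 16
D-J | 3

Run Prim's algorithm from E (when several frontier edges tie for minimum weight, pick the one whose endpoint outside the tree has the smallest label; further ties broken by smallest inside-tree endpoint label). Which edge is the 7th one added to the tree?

Prim's algorithm from E:
Step 1: cheapest edge leaving the tree is E-F (13); add F.
Step 2: cheapest edge leaving the tree is F-I (3); add I.
Step 3: cheapest edge leaving the tree is H-I (3); add H.
Step 4: cheapest edge leaving the tree is C-H (4); add C.
Step 5: cheapest edge leaving the tree is D-F (6); add D.
Step 6: cheapest edge leaving the tree is D-J (3); add J.
Step 7: cheapest edge leaving the tree is G-J (1); add G.
Step 8: cheapest edge leaving the tree is B-G (13); add B.
The 7th edge added is G-J.

G-J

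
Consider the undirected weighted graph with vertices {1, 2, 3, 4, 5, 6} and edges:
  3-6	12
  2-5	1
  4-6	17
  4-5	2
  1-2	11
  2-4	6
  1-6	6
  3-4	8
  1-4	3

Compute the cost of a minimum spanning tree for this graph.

Kruskal: consider edges lightest-first.
2-5 (1): add — endpoints in different components.
4-5 (2): add — endpoints in different components.
1-4 (3): add — endpoints in different components.
1-6 (6): add — endpoints in different components.
2-4 (6): skip — 2 and 4 already connected.
3-4 (8): add — endpoints in different components.
MST edges: 2-5, 4-5, 1-4, 1-6, 3-4; total weight 1+2+3+6+8 = 20.

20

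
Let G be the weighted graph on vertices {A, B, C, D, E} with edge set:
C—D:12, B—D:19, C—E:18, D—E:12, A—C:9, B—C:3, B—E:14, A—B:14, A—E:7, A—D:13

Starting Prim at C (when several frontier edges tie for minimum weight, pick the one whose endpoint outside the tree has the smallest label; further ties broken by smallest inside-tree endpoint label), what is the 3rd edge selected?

A-E

Prim, starting at C.
Step 1: frontier [B—C 3, A—C 9, C—D 12, C—E 18] → take B—C (3); add B.
Step 2: frontier [A—B 14, B—E 14, B—D 19, A—C 9, C—D 12, C—E 18] → take A—C (9); add A.
Step 3: frontier [A—E 7, A—D 13, B—E 14, B—D 19, C—D 12, C—E 18] → take A—E (7); add E.
Step 4: frontier [A—D 13, B—D 19, C—D 12, D—E 12] → take C—D (12); add D.
The 3rd edge added is A—E.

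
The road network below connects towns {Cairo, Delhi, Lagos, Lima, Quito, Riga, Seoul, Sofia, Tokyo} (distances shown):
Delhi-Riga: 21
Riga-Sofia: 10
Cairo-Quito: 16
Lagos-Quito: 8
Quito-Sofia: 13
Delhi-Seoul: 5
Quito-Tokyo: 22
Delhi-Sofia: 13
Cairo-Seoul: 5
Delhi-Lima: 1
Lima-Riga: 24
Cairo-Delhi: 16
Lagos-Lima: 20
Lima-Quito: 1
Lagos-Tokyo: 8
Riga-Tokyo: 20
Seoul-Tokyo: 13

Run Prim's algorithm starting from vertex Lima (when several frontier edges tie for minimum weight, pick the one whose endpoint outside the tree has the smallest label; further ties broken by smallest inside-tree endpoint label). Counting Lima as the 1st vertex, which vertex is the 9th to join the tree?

Riga

Prim's algorithm from Lima:
Step 1: cheapest edge leaving the tree is Delhi-Lima (1); add Delhi.
Step 2: cheapest edge leaving the tree is Lima-Quito (1); add Quito.
Step 3: cheapest edge leaving the tree is Delhi-Seoul (5); add Seoul.
Step 4: cheapest edge leaving the tree is Cairo-Seoul (5); add Cairo.
Step 5: cheapest edge leaving the tree is Lagos-Quito (8); add Lagos.
Step 6: cheapest edge leaving the tree is Lagos-Tokyo (8); add Tokyo.
Step 7: cheapest edge leaving the tree is Delhi-Sofia (13); add Sofia.
Step 8: cheapest edge leaving the tree is Riga-Sofia (10); add Riga.
Vertex order: Lima, Delhi, Quito, Seoul, Cairo, Lagos, Tokyo, Sofia, Riga. The 9th vertex is Riga.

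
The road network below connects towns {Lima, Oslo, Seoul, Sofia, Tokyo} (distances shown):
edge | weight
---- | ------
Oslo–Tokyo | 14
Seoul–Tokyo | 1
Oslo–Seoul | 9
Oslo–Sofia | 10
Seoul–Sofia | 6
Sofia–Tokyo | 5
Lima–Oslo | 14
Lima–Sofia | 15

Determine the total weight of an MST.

29

Grow the tree from Seoul using Prim:
Step 1: frontier [Seoul–Tokyo 1, Seoul–Sofia 6, Oslo–Seoul 9] → take Seoul–Tokyo (1); add Tokyo.
Step 2: frontier [Seoul–Sofia 6, Oslo–Seoul 9, Sofia–Tokyo 5, Oslo–Tokyo 14] → take Sofia–Tokyo (5); add Sofia.
Step 3: frontier [Oslo–Seoul 9, Oslo–Sofia 10, Lima–Sofia 15, Oslo–Tokyo 14] → take Oslo–Seoul (9); add Oslo.
Step 4: frontier [Lima–Oslo 14, Lima–Sofia 15] → take Lima–Oslo (14); add Lima.
MST edges: Seoul–Tokyo, Sofia–Tokyo, Oslo–Seoul, Lima–Oslo; total weight 1+5+9+14 = 29.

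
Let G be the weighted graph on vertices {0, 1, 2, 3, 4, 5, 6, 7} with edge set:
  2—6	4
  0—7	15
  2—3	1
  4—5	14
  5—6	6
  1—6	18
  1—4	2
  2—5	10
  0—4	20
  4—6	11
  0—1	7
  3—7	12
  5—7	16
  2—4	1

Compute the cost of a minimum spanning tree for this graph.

33

Prim, starting at 3.
Step 1: cheapest edge leaving the tree is 2—3 (1); add 2.
Step 2: cheapest edge leaving the tree is 2—4 (1); add 4.
Step 3: cheapest edge leaving the tree is 1—4 (2); add 1.
Step 4: cheapest edge leaving the tree is 2—6 (4); add 6.
Step 5: cheapest edge leaving the tree is 5—6 (6); add 5.
Step 6: cheapest edge leaving the tree is 0—1 (7); add 0.
Step 7: cheapest edge leaving the tree is 3—7 (12); add 7.
MST edges: 2—3, 2—4, 1—4, 2—6, 5—6, 0—1, 3—7; total weight 1+1+2+4+6+7+12 = 33.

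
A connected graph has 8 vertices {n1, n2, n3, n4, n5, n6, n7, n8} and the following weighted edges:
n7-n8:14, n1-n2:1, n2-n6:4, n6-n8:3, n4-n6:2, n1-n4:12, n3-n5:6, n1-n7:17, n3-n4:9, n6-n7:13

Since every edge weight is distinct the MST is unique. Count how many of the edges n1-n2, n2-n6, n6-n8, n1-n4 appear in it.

Kruskal: consider edges lightest-first.
n1-n2 (1): add — endpoints in different components.
n4-n6 (2): add — endpoints in different components.
n6-n8 (3): add — endpoints in different components.
n2-n6 (4): add — endpoints in different components.
n3-n5 (6): add — endpoints in different components.
n3-n4 (9): add — endpoints in different components.
n1-n4 (12): skip — n4 and n1 already connected.
n6-n7 (13): add — endpoints in different components.
MST edge set: {n1-n2, n4-n6, n6-n8, n2-n6, n3-n5, n3-n4, n6-n7}.
Of the listed edges, {n1-n2, n2-n6, n6-n8} are in the MST → 3.

3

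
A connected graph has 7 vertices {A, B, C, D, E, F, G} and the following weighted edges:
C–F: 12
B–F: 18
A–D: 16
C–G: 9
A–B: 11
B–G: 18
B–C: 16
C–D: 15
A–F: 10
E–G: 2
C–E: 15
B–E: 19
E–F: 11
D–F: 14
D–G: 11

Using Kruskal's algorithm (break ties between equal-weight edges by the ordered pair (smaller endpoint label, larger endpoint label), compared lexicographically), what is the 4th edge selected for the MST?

A-B

Sort edges by weight, then run Kruskal:
E–G (2): add — endpoints in different components.
C–G (9): add — endpoints in different components.
A–F (10): add — endpoints in different components.
A–B (11): add — endpoints in different components.
D–G (11): add — endpoints in different components.
E–F (11): add — endpoints in different components.
The 4th edge added is A–B.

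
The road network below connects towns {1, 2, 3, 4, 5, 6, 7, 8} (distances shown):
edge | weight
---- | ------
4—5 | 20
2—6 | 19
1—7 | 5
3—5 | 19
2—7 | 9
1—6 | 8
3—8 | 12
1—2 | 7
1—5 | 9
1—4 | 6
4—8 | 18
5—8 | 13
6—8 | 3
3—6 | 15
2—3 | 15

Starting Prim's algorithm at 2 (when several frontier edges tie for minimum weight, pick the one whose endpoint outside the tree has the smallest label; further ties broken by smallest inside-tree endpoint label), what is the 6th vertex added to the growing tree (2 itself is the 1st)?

Prim, starting at 2.
Step 1: cheapest edge leaving the tree is 1—2 (7); add 1.
Step 2: cheapest edge leaving the tree is 1—7 (5); add 7.
Step 3: cheapest edge leaving the tree is 1—4 (6); add 4.
Step 4: cheapest edge leaving the tree is 1—6 (8); add 6.
Step 5: cheapest edge leaving the tree is 6—8 (3); add 8.
Step 6: cheapest edge leaving the tree is 1—5 (9); add 5.
Step 7: cheapest edge leaving the tree is 3—8 (12); add 3.
Vertex order: 2, 1, 7, 4, 6, 8, 5, 3. The 6th vertex is 8.

8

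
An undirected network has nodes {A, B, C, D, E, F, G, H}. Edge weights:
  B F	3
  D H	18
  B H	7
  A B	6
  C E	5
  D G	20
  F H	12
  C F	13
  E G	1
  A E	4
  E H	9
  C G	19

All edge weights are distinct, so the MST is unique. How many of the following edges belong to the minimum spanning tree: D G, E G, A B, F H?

Sort edges by weight, then run Kruskal:
E G (1): add — endpoints in different components.
B F (3): add — endpoints in different components.
A E (4): add — endpoints in different components.
C E (5): add — endpoints in different components.
A B (6): add — endpoints in different components.
B H (7): add — endpoints in different components.
E H (9): skip — E and H already connected.
F H (12): skip — F and H already connected.
C F (13): skip — C and F already connected.
D H (18): add — endpoints in different components.
MST edge set: {E G, B F, A E, C E, A B, B H, D H}.
Of the listed edges, {E G, A B} are in the MST → 2.

2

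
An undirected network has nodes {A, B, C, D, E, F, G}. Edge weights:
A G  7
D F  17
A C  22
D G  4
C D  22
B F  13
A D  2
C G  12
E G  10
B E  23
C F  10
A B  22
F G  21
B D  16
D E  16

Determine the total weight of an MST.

Prim's algorithm from C:
Step 1: cheapest edge leaving the tree is C F (10); add F.
Step 2: cheapest edge leaving the tree is C G (12); add G.
Step 3: cheapest edge leaving the tree is D G (4); add D.
Step 4: cheapest edge leaving the tree is A D (2); add A.
Step 5: cheapest edge leaving the tree is E G (10); add E.
Step 6: cheapest edge leaving the tree is B F (13); add B.
MST edges: C F, C G, D G, A D, E G, B F; total weight 10+12+4+2+10+13 = 51.

51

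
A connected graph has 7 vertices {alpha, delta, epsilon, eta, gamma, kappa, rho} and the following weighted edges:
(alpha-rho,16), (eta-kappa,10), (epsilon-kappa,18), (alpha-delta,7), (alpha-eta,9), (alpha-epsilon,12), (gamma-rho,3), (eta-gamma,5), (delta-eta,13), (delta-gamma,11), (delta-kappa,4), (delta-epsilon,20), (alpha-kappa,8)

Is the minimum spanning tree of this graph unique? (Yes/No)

Yes

Sort edges by weight, then run Kruskal:
gamma-rho (3): add. Components now {delta} {epsilon} {gamma,rho} {alpha} {eta} {kappa}
delta-kappa (4): add. Components now {delta,kappa} {epsilon} {gamma,rho} {alpha} {eta}
eta-gamma (5): add. Components now {delta,kappa} {epsilon} {eta,gamma,rho} {alpha}
alpha-delta (7): add. Components now {alpha,delta,kappa} {epsilon} {eta,gamma,rho}
alpha-kappa (8): skip — alpha and kappa already connected.
alpha-eta (9): add. Components now {alpha,delta,eta,gamma,kappa,rho} {epsilon}
eta-kappa (10): skip — eta and kappa already connected.
delta-gamma (11): skip — delta and gamma already connected.
alpha-epsilon (12): add. Components now {alpha,delta,epsilon,eta,gamma,kappa,rho}
Every non-tree edge has weight strictly greater than the heaviest edge on the tree path between its endpoints, so the MST is unique.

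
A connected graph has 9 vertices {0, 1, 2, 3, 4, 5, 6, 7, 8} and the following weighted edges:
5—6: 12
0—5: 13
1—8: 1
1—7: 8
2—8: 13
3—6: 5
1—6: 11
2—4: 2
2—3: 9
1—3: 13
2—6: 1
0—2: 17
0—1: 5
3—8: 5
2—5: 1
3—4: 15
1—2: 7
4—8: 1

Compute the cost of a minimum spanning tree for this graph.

Prim, starting at 7.
Step 1: cheapest edge leaving the tree is 1—7 (8); add 1.
Step 2: cheapest edge leaving the tree is 1—8 (1); add 8.
Step 3: cheapest edge leaving the tree is 4—8 (1); add 4.
Step 4: cheapest edge leaving the tree is 2—4 (2); add 2.
Step 5: cheapest edge leaving the tree is 2—5 (1); add 5.
Step 6: cheapest edge leaving the tree is 2—6 (1); add 6.
Step 7: cheapest edge leaving the tree is 0—1 (5); add 0.
Step 8: cheapest edge leaving the tree is 3—6 (5); add 3.
MST edges: 1—7, 1—8, 4—8, 2—4, 2—5, 2—6, 0—1, 3—6; total weight 8+1+1+2+1+1+5+5 = 24.

24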